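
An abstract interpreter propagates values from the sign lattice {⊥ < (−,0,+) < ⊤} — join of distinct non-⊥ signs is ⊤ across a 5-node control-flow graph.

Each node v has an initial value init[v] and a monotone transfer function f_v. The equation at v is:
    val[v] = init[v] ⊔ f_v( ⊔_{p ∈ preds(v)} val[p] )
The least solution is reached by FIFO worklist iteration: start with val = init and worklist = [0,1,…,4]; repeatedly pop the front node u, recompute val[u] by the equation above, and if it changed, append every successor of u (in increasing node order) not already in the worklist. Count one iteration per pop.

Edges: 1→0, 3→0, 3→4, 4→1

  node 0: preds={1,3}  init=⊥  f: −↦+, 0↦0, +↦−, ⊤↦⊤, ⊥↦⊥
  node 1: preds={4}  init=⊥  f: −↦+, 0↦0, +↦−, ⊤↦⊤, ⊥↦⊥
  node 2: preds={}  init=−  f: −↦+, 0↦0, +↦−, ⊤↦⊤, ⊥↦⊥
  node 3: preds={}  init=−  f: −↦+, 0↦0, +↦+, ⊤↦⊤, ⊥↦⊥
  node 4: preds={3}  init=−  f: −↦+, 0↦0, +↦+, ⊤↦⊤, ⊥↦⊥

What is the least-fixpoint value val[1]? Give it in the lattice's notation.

⊤

Trace (8 dequeues):
  [1] u=0 | in − | out + | prev ⊥ | push {}
  [2] u=1 | in − | out + | prev ⊥ | push {0}
  [3] u=2 | in ⊥ | out − | ==
  [4] u=3 | in ⊥ | out − | ==
  [5] u=4 | in − | out ⊤ | prev − | push {1}
  [6] u=0 | in ⊤ | out ⊤ | prev + | push {}
  [7] u=1 | in ⊤ | out ⊤ | prev + | push {0}
  [8] u=0 | in ⊤ | out ⊤ | ==

Converged values:
  [0] ⊤
  [1] ⊤
  [2] −
  [3] −
  [4] ⊤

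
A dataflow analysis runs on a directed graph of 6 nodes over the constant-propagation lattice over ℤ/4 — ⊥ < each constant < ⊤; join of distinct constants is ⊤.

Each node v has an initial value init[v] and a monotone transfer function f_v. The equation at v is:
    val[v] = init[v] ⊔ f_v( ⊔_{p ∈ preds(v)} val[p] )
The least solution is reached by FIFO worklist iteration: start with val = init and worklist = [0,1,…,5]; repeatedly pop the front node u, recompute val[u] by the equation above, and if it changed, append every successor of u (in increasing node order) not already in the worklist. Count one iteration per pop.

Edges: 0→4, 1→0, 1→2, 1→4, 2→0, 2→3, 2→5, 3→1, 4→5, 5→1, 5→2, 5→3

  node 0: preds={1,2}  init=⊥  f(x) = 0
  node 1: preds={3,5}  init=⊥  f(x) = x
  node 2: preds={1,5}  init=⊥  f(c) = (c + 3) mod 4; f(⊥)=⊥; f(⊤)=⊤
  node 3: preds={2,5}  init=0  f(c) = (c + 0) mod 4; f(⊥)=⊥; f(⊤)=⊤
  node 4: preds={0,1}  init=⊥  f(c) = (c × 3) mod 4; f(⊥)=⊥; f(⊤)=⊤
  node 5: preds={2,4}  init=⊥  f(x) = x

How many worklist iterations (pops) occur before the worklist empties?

13

Worklist (13 pops):
  #1 pop 0: in=⊥ → 0 (was ⊥); enqueue []
  #2 pop 1: in=0 → 0 (was ⊥); enqueue [0]
  #3 pop 2: in=0 → 3 (was ⊥); enqueue []
  #4 pop 3: in=3 → ⊤ (was 0); enqueue [1]
  #5 pop 4: in=0 → 0 (was ⊥); enqueue []
  #6 pop 5: in=⊤ → ⊤ (was ⊥); enqueue [2,3]
  #7 pop 0: in=⊤ → 0 (no change)
  #8 pop 1: in=⊤ → ⊤ (was 0); enqueue [0,4]
  #9 pop 2: in=⊤ → ⊤ (was 3); enqueue [5]
  #10 pop 3: in=⊤ → ⊤ (no change)
  #11 pop 0: in=⊤ → 0 (no change)
  #12 pop 4: in=⊤ → ⊤ (was 0); enqueue []
  #13 pop 5: in=⊤ → ⊤ (no change)

Fixpoint:
  val[0] = 0
  val[1] = ⊤
  val[2] = ⊤
  val[3] = ⊤
  val[4] = ⊤
  val[5] = ⊤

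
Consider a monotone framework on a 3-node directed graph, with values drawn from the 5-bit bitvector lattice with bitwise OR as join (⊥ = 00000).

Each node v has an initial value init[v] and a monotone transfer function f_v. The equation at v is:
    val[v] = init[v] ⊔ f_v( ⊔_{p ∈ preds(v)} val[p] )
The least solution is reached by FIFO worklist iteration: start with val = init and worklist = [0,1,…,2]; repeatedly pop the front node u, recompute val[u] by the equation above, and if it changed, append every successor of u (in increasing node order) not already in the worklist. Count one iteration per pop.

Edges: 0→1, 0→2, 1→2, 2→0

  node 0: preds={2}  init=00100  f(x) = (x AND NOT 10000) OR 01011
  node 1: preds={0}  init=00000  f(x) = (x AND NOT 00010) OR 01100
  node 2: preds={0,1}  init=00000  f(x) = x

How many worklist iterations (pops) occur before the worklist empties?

Iteration log — 4 steps:
  step 1. node 0  ⊔preds=00000  new=01111  old=00100  +wl: 
  step 2. node 1  ⊔preds=01111  new=01101  old=00000  +wl: 
  step 3. node 2  ⊔preds=01111  new=01111  old=00000  +wl: 0
  step 4. node 0  ⊔preds=01111  new=01111  stable

Least fixpoint reached:
  node 0: 01111
  node 1: 01101
  node 2: 01111

4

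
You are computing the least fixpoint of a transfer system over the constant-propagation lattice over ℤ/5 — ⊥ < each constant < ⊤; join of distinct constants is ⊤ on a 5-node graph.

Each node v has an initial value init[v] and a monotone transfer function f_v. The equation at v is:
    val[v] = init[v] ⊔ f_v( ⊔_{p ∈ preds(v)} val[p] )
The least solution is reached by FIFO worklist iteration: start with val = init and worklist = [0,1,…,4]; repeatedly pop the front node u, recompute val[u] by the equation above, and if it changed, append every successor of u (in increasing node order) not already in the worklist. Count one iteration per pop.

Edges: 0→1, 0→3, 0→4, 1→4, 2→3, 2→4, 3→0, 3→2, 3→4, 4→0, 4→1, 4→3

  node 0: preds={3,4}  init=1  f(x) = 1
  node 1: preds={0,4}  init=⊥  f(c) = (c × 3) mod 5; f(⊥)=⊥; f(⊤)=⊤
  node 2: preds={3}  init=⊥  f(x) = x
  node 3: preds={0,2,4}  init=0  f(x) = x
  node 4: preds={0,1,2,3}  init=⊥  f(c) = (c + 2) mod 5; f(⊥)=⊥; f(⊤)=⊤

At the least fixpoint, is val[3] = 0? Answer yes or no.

no

Iteration log — 10 steps:
  step 1. node 0  ⊔preds=0  new=1  stable
  step 2. node 1  ⊔preds=1  new=3  old=⊥  +wl: 
  step 3. node 2  ⊔preds=0  new=0  old=⊥  +wl: 
  step 4. node 3  ⊔preds=⊤  new=⊤  old=0  +wl: 0,2
  step 5. node 4  ⊔preds=⊤  new=⊤  old=⊥  +wl: 1,3
  step 6. node 0  ⊔preds=⊤  new=1  stable
  step 7. node 2  ⊔preds=⊤  new=⊤  old=0  +wl: 4
  step 8. node 1  ⊔preds=⊤  new=⊤  old=3  +wl: 
  step 9. node 3  ⊔preds=⊤  new=⊤  stable
  step 10. node 4  ⊔preds=⊤  new=⊤  stable

Least fixpoint reached:
  node 0: 1
  node 1: ⊤
  node 2: ⊤
  node 3: ⊤
  node 4: ⊤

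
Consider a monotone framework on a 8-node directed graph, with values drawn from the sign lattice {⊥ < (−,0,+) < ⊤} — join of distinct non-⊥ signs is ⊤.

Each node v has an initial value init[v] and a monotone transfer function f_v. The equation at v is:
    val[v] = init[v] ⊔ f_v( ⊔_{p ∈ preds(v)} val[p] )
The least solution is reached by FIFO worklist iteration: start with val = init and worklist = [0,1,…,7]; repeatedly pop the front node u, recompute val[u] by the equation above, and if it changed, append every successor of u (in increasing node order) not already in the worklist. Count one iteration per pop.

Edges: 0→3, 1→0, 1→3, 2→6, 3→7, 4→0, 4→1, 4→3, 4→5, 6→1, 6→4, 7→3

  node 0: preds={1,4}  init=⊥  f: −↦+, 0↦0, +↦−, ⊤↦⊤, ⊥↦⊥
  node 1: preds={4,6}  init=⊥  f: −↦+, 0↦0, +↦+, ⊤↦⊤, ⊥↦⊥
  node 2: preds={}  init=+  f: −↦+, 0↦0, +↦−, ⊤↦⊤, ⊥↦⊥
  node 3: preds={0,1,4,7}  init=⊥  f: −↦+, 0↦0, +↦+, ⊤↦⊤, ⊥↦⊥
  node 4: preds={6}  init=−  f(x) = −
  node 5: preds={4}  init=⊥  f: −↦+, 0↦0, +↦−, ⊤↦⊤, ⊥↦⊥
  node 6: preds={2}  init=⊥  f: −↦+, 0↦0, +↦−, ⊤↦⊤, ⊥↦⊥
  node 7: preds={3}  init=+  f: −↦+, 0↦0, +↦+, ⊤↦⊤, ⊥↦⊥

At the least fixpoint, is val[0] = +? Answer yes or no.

no

Iteration log — 12 steps:
  step 1. node 0  ⊔preds=−  new=+  old=⊥  +wl: 
  step 2. node 1  ⊔preds=−  new=+  old=⊥  +wl: 0
  step 3. node 2  ⊔preds=⊥  new=+  stable
  step 4. node 3  ⊔preds=⊤  new=⊤  old=⊥  +wl: 
  step 5. node 4  ⊔preds=⊥  new=−  stable
  step 6. node 5  ⊔preds=−  new=+  old=⊥  +wl: 
  step 7. node 6  ⊔preds=+  new=−  old=⊥  +wl: 1,4
  step 8. node 7  ⊔preds=⊤  new=⊤  old=+  +wl: 3
  step 9. node 0  ⊔preds=⊤  new=⊤  old=+  +wl: 
  step 10. node 1  ⊔preds=−  new=+  stable
  step 11. node 4  ⊔preds=−  new=−  stable
  step 12. node 3  ⊔preds=⊤  new=⊤  stable

Least fixpoint reached:
  node 0: ⊤
  node 1: +
  node 2: +
  node 3: ⊤
  node 4: −
  node 5: +
  node 6: −
  node 7: ⊤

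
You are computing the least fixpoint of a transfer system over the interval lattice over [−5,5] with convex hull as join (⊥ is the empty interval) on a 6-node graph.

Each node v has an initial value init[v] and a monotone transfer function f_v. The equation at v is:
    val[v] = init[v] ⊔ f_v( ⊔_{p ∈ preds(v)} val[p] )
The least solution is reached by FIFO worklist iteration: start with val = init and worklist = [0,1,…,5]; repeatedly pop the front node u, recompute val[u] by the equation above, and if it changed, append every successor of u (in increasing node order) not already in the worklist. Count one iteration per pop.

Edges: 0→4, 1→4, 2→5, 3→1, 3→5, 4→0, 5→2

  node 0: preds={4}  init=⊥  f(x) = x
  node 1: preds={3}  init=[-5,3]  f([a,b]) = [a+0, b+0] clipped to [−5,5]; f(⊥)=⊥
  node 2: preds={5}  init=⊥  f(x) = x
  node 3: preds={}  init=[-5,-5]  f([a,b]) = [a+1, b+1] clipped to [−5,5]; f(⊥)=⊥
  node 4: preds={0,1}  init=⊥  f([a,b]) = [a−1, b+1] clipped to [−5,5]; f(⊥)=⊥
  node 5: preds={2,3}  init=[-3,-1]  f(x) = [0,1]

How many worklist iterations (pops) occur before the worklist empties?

Iteration log — 12 steps:
  step 1. node 0  ⊔preds=⊥  new=⊥  stable
  step 2. node 1  ⊔preds=[-5,-5]  new=[-5,3]  stable
  step 3. node 2  ⊔preds=[-3,-1]  new=[-3,-1]  old=⊥  +wl: 
  step 4. node 3  ⊔preds=⊥  new=[-5,-5]  stable
  step 5. node 4  ⊔preds=[-5,3]  new=[-5,4]  old=⊥  +wl: 0
  step 6. node 5  ⊔preds=[-5,-1]  new=[-3,1]  old=[-3,-1]  +wl: 2
  step 7. node 0  ⊔preds=[-5,4]  new=[-5,4]  old=⊥  +wl: 4
  step 8. node 2  ⊔preds=[-3,1]  new=[-3,1]  old=[-3,-1]  +wl: 5
  step 9. node 4  ⊔preds=[-5,4]  new=[-5,5]  old=[-5,4]  +wl: 0
  step 10. node 5  ⊔preds=[-5,1]  new=[-3,1]  stable
  step 11. node 0  ⊔preds=[-5,5]  new=[-5,5]  old=[-5,4]  +wl: 4
  step 12. node 4  ⊔preds=[-5,5]  new=[-5,5]  stable

Least fixpoint reached:
  node 0: [-5,5]
  node 1: [-5,3]
  node 2: [-3,1]
  node 3: [-5,-5]
  node 4: [-5,5]
  node 5: [-3,1]

12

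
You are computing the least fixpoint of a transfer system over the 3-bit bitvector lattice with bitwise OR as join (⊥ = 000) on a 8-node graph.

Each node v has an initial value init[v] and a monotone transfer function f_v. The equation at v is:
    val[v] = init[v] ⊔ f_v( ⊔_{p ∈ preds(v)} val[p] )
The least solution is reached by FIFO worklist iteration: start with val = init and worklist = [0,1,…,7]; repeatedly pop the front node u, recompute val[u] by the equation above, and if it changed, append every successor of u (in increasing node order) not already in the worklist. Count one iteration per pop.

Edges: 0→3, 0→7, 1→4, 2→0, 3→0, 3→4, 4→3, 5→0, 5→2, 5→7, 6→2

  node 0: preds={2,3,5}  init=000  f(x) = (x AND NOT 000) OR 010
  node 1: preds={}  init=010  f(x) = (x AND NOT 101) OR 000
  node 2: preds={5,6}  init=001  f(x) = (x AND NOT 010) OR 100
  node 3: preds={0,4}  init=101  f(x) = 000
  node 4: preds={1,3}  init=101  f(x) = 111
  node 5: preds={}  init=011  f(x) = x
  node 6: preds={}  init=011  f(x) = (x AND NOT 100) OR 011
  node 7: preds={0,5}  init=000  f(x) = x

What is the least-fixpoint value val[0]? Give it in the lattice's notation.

Worklist (10 pops):
  #1 pop 0: in=111 → 111 (was 000); enqueue []
  #2 pop 1: in=000 → 010 (no change)
  #3 pop 2: in=011 → 101 (was 001); enqueue [0]
  #4 pop 3: in=111 → 101 (no change)
  #5 pop 4: in=111 → 111 (was 101); enqueue [3]
  #6 pop 5: in=000 → 011 (no change)
  #7 pop 6: in=000 → 011 (no change)
  #8 pop 7: in=111 → 111 (was 000); enqueue []
  #9 pop 0: in=111 → 111 (no change)
  #10 pop 3: in=111 → 101 (no change)

Fixpoint:
  val[0] = 111
  val[1] = 010
  val[2] = 101
  val[3] = 101
  val[4] = 111
  val[5] = 011
  val[6] = 011
  val[7] = 111

111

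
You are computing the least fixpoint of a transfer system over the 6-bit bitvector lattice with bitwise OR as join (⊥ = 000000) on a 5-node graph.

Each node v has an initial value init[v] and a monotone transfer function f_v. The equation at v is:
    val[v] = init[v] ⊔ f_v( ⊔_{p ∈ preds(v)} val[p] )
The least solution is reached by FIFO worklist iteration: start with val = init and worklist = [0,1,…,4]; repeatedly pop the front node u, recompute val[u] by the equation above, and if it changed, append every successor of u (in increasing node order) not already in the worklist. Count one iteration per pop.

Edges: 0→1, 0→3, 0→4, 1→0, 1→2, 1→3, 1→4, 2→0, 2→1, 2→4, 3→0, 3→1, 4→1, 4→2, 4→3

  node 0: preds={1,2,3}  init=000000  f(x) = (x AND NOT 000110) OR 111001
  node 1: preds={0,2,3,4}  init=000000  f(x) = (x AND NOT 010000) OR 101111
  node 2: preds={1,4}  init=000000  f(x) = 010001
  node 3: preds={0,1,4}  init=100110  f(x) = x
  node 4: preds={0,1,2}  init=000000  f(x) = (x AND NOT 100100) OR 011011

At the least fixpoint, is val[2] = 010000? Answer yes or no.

Trace (9 dequeues):
  [1] u=0 | in 100110 | out 111001 | prev 000000 | push {}
  [2] u=1 | in 111111 | out 101111 | prev 000000 | push {0}
  [3] u=2 | in 101111 | out 010001 | prev 000000 | push {1}
  [4] u=3 | in 111111 | out 111111 | prev 100110 | push {}
  [5] u=4 | in 111111 | out 011011 | prev 000000 | push {2,3}
  [6] u=0 | in 111111 | out 111001 | ==
  [7] u=1 | in 111111 | out 101111 | ==
  [8] u=2 | in 111111 | out 010001 | ==
  [9] u=3 | in 111111 | out 111111 | ==

Converged values:
  [0] 111001
  [1] 101111
  [2] 010001
  [3] 111111
  [4] 011011

no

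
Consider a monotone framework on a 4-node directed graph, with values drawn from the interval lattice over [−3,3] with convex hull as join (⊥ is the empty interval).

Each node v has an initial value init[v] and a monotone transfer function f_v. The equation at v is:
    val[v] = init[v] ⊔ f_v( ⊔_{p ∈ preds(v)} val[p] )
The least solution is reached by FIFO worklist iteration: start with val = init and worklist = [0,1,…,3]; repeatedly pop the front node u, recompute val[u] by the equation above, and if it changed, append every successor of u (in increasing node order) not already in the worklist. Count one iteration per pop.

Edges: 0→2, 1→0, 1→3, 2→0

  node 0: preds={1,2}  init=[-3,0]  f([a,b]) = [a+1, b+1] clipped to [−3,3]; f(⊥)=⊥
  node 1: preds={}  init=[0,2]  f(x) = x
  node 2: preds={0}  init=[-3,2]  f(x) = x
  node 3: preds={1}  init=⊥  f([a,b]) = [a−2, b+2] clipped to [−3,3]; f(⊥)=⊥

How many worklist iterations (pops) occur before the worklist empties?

5

Trace (5 dequeues):
  [1] u=0 | in [-3,2] | out [-3,3] | prev [-3,0] | push {}
  [2] u=1 | in ⊥ | out [0,2] | ==
  [3] u=2 | in [-3,3] | out [-3,3] | prev [-3,2] | push {0}
  [4] u=3 | in [0,2] | out [-2,3] | prev ⊥ | push {}
  [5] u=0 | in [-3,3] | out [-3,3] | ==

Converged values:
  [0] [-3,3]
  [1] [0,2]
  [2] [-3,3]
  [3] [-2,3]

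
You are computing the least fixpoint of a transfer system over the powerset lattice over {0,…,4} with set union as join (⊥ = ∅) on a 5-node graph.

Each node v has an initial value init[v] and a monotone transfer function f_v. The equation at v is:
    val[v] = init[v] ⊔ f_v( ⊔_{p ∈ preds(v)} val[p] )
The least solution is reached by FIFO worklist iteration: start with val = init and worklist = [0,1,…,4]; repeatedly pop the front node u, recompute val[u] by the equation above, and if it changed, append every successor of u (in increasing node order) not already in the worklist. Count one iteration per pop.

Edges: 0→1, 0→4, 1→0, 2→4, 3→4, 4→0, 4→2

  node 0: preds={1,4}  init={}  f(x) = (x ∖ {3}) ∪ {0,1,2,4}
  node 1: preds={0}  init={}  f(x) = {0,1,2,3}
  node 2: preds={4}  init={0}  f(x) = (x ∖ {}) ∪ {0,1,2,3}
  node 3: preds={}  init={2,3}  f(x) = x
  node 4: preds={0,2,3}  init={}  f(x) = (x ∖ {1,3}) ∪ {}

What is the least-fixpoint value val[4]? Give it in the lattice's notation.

Worklist (8 pops):
  #1 pop 0: in={} → {0,1,2,4} (was {}); enqueue []
  #2 pop 1: in={0,1,2,4} → {0,1,2,3} (was {}); enqueue [0]
  #3 pop 2: in={} → {0,1,2,3} (was {0}); enqueue []
  #4 pop 3: in={} → {2,3} (no change)
  #5 pop 4: in={0,1,2,3,4} → {0,2,4} (was {}); enqueue [2]
  #6 pop 0: in={0,1,2,3,4} → {0,1,2,4} (no change)
  #7 pop 2: in={0,2,4} → {0,1,2,3,4} (was {0,1,2,3}); enqueue [4]
  #8 pop 4: in={0,1,2,3,4} → {0,2,4} (no change)

Fixpoint:
  val[0] = {0,1,2,4}
  val[1] = {0,1,2,3}
  val[2] = {0,1,2,3,4}
  val[3] = {2,3}
  val[4] = {0,2,4}

{0,2,4}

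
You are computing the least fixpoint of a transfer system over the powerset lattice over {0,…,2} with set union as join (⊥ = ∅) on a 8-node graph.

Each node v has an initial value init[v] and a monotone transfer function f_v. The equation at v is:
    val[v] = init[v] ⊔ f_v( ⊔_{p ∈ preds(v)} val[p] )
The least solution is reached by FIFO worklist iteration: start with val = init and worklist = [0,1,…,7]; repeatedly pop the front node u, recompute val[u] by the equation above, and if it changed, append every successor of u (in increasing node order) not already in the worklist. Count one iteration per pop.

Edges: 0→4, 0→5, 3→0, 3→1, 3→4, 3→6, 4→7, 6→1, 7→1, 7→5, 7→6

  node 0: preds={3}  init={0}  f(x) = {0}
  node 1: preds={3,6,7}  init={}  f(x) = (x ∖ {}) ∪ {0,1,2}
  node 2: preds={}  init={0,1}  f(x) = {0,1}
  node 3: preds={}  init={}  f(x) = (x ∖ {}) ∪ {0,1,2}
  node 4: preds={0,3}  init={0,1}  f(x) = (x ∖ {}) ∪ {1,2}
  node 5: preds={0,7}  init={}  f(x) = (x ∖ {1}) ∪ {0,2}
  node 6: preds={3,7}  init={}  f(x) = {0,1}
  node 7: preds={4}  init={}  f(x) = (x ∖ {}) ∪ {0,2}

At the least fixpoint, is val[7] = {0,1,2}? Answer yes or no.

Worklist (12 pops):
  #1 pop 0: in={} → {0} (no change)
  #2 pop 1: in={} → {0,1,2} (was {}); enqueue []
  #3 pop 2: in={} → {0,1} (no change)
  #4 pop 3: in={} → {0,1,2} (was {}); enqueue [0,1]
  #5 pop 4: in={0,1,2} → {0,1,2} (was {0,1}); enqueue []
  #6 pop 5: in={0} → {0,2} (was {}); enqueue []
  #7 pop 6: in={0,1,2} → {0,1} (was {}); enqueue []
  #8 pop 7: in={0,1,2} → {0,1,2} (was {}); enqueue [5,6]
  #9 pop 0: in={0,1,2} → {0} (no change)
  #10 pop 1: in={0,1,2} → {0,1,2} (no change)
  #11 pop 5: in={0,1,2} → {0,2} (no change)
  #12 pop 6: in={0,1,2} → {0,1} (no change)

Fixpoint:
  val[0] = {0}
  val[1] = {0,1,2}
  val[2] = {0,1}
  val[3] = {0,1,2}
  val[4] = {0,1,2}
  val[5] = {0,2}
  val[6] = {0,1}
  val[7] = {0,1,2}

yes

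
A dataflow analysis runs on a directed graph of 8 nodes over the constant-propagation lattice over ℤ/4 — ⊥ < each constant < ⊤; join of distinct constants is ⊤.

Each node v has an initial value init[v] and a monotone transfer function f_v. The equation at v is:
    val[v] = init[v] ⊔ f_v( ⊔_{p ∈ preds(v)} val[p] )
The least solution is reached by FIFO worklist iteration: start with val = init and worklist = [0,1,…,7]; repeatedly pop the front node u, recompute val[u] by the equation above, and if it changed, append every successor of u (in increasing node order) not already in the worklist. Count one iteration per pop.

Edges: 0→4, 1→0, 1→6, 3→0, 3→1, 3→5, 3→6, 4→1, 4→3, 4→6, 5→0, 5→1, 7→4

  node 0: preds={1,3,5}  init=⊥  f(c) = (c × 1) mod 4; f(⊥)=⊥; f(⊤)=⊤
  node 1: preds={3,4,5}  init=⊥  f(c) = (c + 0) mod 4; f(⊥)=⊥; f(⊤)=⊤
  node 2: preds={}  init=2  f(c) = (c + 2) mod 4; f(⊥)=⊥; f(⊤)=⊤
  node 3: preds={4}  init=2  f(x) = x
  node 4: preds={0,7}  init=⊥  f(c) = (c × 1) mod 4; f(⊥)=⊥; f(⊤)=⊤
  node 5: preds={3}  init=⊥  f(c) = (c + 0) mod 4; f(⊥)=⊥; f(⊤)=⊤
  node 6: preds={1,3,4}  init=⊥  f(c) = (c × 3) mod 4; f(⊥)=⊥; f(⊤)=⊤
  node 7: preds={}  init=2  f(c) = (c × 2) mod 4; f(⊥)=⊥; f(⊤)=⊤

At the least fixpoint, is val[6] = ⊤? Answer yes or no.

Trace (11 dequeues):
  [1] u=0 | in 2 | out 2 | prev ⊥ | push {}
  [2] u=1 | in 2 | out 2 | prev ⊥ | push {0}
  [3] u=2 | in ⊥ | out 2 | ==
  [4] u=3 | in ⊥ | out 2 | ==
  [5] u=4 | in 2 | out 2 | prev ⊥ | push {1,3}
  [6] u=5 | in 2 | out 2 | prev ⊥ | push {}
  [7] u=6 | in 2 | out 2 | prev ⊥ | push {}
  [8] u=7 | in ⊥ | out 2 | ==
  [9] u=0 | in 2 | out 2 | ==
  [10] u=1 | in 2 | out 2 | ==
  [11] u=3 | in 2 | out 2 | ==

Converged values:
  [0] 2
  [1] 2
  [2] 2
  [3] 2
  [4] 2
  [5] 2
  [6] 2
  [7] 2

no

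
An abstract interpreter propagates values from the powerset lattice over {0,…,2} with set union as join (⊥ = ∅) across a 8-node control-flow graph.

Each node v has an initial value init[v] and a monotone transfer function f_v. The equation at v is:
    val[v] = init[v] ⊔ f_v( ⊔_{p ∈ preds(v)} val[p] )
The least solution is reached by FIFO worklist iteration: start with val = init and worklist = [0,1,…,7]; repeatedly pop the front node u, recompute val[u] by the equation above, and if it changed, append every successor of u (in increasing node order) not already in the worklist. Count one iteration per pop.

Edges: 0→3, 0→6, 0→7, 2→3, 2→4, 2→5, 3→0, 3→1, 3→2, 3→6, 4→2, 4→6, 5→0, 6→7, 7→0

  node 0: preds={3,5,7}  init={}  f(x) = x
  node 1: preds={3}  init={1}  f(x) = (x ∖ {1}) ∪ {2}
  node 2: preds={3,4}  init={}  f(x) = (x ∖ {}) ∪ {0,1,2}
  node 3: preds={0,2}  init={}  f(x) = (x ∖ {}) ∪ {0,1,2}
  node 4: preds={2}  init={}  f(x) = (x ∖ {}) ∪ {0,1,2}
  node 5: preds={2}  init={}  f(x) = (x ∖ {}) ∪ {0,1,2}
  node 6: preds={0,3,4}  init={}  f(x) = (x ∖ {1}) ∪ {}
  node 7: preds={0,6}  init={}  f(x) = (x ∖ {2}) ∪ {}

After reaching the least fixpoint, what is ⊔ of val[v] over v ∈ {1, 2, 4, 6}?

{0,1,2}

Iteration log — 15 steps:
  step 1. node 0  ⊔preds={}  new={}  stable
  step 2. node 1  ⊔preds={}  new={1,2}  old={1}  +wl: 
  step 3. node 2  ⊔preds={}  new={0,1,2}  old={}  +wl: 
  step 4. node 3  ⊔preds={0,1,2}  new={0,1,2}  old={}  +wl: 0,1,2
  step 5. node 4  ⊔preds={0,1,2}  new={0,1,2}  old={}  +wl: 
  step 6. node 5  ⊔preds={0,1,2}  new={0,1,2}  old={}  +wl: 
  step 7. node 6  ⊔preds={0,1,2}  new={0,2}  old={}  +wl: 
  step 8. node 7  ⊔preds={0,2}  new={0}  old={}  +wl: 
  step 9. node 0  ⊔preds={0,1,2}  new={0,1,2}  old={}  +wl: 3,6,7
  step 10. node 1  ⊔preds={0,1,2}  new={0,1,2}  old={1,2}  +wl: 
  step 11. node 2  ⊔preds={0,1,2}  new={0,1,2}  stable
  step 12. node 3  ⊔preds={0,1,2}  new={0,1,2}  stable
  step 13. node 6  ⊔preds={0,1,2}  new={0,2}  stable
  step 14. node 7  ⊔preds={0,1,2}  new={0,1}  old={0}  +wl: 0
  step 15. node 0  ⊔preds={0,1,2}  new={0,1,2}  stable

Least fixpoint reached:
  node 0: {0,1,2}
  node 1: {0,1,2}
  node 2: {0,1,2}
  node 3: {0,1,2}
  node 4: {0,1,2}
  node 5: {0,1,2}
  node 6: {0,2}
  node 7: {0,1}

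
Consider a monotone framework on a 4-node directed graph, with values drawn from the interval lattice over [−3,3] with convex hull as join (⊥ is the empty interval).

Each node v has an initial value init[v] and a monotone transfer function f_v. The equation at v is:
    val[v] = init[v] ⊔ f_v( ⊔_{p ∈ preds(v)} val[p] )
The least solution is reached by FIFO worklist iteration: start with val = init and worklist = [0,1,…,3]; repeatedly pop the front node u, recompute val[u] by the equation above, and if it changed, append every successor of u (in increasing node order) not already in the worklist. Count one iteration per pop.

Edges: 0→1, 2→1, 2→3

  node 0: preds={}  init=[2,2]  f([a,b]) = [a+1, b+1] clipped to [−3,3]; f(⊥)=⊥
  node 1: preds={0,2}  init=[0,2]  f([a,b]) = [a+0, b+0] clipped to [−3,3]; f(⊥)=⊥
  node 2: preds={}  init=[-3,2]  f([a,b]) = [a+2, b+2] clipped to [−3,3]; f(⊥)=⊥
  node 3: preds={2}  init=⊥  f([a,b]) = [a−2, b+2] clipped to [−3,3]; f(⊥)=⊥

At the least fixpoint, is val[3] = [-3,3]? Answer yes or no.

Trace (4 dequeues):
  [1] u=0 | in ⊥ | out [2,2] | ==
  [2] u=1 | in [-3,2] | out [-3,2] | prev [0,2] | push {}
  [3] u=2 | in ⊥ | out [-3,2] | ==
  [4] u=3 | in [-3,2] | out [-3,3] | prev ⊥ | push {}

Converged values:
  [0] [2,2]
  [1] [-3,2]
  [2] [-3,2]
  [3] [-3,3]

yes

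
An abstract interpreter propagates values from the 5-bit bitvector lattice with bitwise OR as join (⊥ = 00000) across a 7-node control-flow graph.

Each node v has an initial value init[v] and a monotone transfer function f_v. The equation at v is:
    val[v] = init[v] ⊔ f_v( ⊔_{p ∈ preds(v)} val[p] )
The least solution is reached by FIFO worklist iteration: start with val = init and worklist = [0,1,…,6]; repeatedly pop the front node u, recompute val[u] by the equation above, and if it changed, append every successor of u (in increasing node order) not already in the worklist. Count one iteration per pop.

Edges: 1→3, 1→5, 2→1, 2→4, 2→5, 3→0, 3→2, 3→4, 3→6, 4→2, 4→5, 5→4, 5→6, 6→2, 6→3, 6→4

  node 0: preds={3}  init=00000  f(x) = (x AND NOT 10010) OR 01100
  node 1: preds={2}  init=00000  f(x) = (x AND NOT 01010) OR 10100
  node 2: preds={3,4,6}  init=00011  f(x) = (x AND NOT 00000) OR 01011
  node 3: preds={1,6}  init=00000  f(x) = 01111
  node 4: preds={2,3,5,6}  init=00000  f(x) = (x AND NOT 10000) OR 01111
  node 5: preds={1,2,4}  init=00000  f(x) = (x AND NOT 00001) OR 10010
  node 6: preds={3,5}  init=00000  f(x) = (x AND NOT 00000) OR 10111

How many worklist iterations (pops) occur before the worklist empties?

14

Trace (14 dequeues):
  [1] u=0 | in 00000 | out 01100 | prev 00000 | push {}
  [2] u=1 | in 00011 | out 10101 | prev 00000 | push {}
  [3] u=2 | in 00000 | out 01011 | prev 00011 | push {1}
  [4] u=3 | in 10101 | out 01111 | prev 00000 | push {0,2}
  [5] u=4 | in 01111 | out 01111 | prev 00000 | push {}
  [6] u=5 | in 11111 | out 11110 | prev 00000 | push {4}
  [7] u=6 | in 11111 | out 11111 | prev 00000 | push {3}
  [8] u=1 | in 01011 | out 10101 | ==
  [9] u=0 | in 01111 | out 01101 | prev 01100 | push {}
  [10] u=2 | in 11111 | out 11111 | prev 01011 | push {1,5}
  [11] u=4 | in 11111 | out 01111 | ==
  [12] u=3 | in 11111 | out 01111 | ==
  [13] u=1 | in 11111 | out 10101 | ==
  [14] u=5 | in 11111 | out 11110 | ==

Converged values:
  [0] 01101
  [1] 10101
  [2] 11111
  [3] 01111
  [4] 01111
  [5] 11110
  [6] 11111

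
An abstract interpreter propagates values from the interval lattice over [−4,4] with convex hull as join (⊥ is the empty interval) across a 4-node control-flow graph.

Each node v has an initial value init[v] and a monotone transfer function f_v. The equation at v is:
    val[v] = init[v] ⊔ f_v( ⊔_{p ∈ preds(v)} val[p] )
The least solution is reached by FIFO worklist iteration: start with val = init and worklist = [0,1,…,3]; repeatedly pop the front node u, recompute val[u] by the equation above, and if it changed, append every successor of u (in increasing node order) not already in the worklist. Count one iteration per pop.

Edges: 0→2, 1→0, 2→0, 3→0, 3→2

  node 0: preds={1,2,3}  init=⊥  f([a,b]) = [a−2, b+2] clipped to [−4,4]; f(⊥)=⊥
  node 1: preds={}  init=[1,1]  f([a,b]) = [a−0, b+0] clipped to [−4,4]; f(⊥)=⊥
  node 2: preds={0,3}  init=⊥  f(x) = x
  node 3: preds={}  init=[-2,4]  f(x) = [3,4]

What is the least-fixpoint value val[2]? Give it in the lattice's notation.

[-4,4]

Iteration log — 5 steps:
  step 1. node 0  ⊔preds=[-2,4]  new=[-4,4]  old=⊥  +wl: 
  step 2. node 1  ⊔preds=⊥  new=[1,1]  stable
  step 3. node 2  ⊔preds=[-4,4]  new=[-4,4]  old=⊥  +wl: 0
  step 4. node 3  ⊔preds=⊥  new=[-2,4]  stable
  step 5. node 0  ⊔preds=[-4,4]  new=[-4,4]  stable

Least fixpoint reached:
  node 0: [-4,4]
  node 1: [1,1]
  node 2: [-4,4]
  node 3: [-2,4]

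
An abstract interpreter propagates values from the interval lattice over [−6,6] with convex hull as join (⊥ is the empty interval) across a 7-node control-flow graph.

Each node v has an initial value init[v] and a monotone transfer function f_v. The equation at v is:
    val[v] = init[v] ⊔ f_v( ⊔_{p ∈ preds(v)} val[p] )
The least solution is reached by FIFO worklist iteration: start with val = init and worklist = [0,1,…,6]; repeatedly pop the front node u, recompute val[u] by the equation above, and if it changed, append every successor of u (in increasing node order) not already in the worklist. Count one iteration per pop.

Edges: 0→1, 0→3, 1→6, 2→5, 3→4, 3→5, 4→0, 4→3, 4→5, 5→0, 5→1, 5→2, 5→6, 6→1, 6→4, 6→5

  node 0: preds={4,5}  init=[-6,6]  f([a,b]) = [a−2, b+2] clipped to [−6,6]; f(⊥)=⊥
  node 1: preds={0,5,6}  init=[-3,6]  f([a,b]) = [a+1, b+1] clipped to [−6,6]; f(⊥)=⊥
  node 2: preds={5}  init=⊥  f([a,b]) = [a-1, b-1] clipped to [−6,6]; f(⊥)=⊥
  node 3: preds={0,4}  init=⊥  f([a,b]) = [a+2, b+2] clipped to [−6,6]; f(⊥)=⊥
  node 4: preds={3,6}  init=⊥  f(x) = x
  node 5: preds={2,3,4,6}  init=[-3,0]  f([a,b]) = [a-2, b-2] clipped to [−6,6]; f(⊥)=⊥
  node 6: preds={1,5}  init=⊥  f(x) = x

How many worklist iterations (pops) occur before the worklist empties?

Worklist (15 pops):
  #1 pop 0: in=[-3,0] → [-6,6] (no change)
  #2 pop 1: in=[-6,6] → [-5,6] (was [-3,6]); enqueue []
  #3 pop 2: in=[-3,0] → [-4,-1] (was ⊥); enqueue []
  #4 pop 3: in=[-6,6] → [-4,6] (was ⊥); enqueue []
  #5 pop 4: in=[-4,6] → [-4,6] (was ⊥); enqueue [0,3]
  #6 pop 5: in=[-4,6] → [-6,4] (was [-3,0]); enqueue [1,2]
  #7 pop 6: in=[-6,6] → [-6,6] (was ⊥); enqueue [4,5]
  #8 pop 0: in=[-6,6] → [-6,6] (no change)
  #9 pop 3: in=[-6,6] → [-4,6] (no change)
  #10 pop 1: in=[-6,6] → [-5,6] (no change)
  #11 pop 2: in=[-6,4] → [-6,3] (was [-4,-1]); enqueue []
  #12 pop 4: in=[-6,6] → [-6,6] (was [-4,6]); enqueue [0,3]
  #13 pop 5: in=[-6,6] → [-6,4] (no change)
  #14 pop 0: in=[-6,6] → [-6,6] (no change)
  #15 pop 3: in=[-6,6] → [-4,6] (no change)

Fixpoint:
  val[0] = [-6,6]
  val[1] = [-5,6]
  val[2] = [-6,3]
  val[3] = [-4,6]
  val[4] = [-6,6]
  val[5] = [-6,4]
  val[6] = [-6,6]

15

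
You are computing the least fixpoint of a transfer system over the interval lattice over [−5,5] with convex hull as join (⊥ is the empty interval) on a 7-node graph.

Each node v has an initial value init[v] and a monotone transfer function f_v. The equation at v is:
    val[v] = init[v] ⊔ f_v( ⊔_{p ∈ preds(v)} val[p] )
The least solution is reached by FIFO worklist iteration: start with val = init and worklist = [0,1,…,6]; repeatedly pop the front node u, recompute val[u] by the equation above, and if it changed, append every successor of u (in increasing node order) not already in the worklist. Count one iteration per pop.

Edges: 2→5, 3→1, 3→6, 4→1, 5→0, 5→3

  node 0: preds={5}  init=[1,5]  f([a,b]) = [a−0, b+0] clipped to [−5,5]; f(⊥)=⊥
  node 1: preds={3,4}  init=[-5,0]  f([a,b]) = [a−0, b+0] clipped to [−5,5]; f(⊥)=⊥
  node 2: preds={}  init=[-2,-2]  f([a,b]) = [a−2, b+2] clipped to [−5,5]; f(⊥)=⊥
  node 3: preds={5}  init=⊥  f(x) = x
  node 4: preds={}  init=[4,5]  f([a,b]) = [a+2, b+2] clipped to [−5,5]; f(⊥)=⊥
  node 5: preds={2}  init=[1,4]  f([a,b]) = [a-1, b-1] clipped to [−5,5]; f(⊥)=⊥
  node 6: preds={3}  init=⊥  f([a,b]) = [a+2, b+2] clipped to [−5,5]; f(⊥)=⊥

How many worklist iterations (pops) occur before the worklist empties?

Worklist (12 pops):
  #1 pop 0: in=[1,4] → [1,5] (no change)
  #2 pop 1: in=[4,5] → [-5,5] (was [-5,0]); enqueue []
  #3 pop 2: in=⊥ → [-2,-2] (no change)
  #4 pop 3: in=[1,4] → [1,4] (was ⊥); enqueue [1]
  #5 pop 4: in=⊥ → [4,5] (no change)
  #6 pop 5: in=[-2,-2] → [-3,4] (was [1,4]); enqueue [0,3]
  #7 pop 6: in=[1,4] → [3,5] (was ⊥); enqueue []
  #8 pop 1: in=[1,5] → [-5,5] (no change)
  #9 pop 0: in=[-3,4] → [-3,5] (was [1,5]); enqueue []
  #10 pop 3: in=[-3,4] → [-3,4] (was [1,4]); enqueue [1,6]
  #11 pop 1: in=[-3,5] → [-5,5] (no change)
  #12 pop 6: in=[-3,4] → [-1,5] (was [3,5]); enqueue []

Fixpoint:
  val[0] = [-3,5]
  val[1] = [-5,5]
  val[2] = [-2,-2]
  val[3] = [-3,4]
  val[4] = [4,5]
  val[5] = [-3,4]
  val[6] = [-1,5]

12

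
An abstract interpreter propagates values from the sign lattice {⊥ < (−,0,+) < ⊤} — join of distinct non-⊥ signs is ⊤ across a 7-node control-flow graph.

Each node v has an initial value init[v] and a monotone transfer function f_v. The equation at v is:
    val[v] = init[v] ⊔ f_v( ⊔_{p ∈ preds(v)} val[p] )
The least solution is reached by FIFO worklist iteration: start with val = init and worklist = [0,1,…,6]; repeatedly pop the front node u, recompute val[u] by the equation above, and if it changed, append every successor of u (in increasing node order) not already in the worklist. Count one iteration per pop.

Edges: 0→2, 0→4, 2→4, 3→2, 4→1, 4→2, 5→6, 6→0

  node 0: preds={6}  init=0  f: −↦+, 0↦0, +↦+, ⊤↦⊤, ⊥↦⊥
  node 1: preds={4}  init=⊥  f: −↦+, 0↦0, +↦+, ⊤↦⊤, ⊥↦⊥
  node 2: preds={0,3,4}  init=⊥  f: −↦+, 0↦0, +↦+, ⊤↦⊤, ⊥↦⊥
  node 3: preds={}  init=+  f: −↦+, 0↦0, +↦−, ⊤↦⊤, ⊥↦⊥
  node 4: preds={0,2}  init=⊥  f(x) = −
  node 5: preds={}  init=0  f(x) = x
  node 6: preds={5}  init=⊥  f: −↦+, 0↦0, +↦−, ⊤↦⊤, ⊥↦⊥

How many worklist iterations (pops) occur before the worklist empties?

10

Iteration log — 10 steps:
  step 1. node 0  ⊔preds=⊥  new=0  stable
  step 2. node 1  ⊔preds=⊥  new=⊥  stable
  step 3. node 2  ⊔preds=⊤  new=⊤  old=⊥  +wl: 
  step 4. node 3  ⊔preds=⊥  new=+  stable
  step 5. node 4  ⊔preds=⊤  new=−  old=⊥  +wl: 1,2
  step 6. node 5  ⊔preds=⊥  new=0  stable
  step 7. node 6  ⊔preds=0  new=0  old=⊥  +wl: 0
  step 8. node 1  ⊔preds=−  new=+  old=⊥  +wl: 
  step 9. node 2  ⊔preds=⊤  new=⊤  stable
  step 10. node 0  ⊔preds=0  new=0  stable

Least fixpoint reached:
  node 0: 0
  node 1: +
  node 2: ⊤
  node 3: +
  node 4: −
  node 5: 0
  node 6: 0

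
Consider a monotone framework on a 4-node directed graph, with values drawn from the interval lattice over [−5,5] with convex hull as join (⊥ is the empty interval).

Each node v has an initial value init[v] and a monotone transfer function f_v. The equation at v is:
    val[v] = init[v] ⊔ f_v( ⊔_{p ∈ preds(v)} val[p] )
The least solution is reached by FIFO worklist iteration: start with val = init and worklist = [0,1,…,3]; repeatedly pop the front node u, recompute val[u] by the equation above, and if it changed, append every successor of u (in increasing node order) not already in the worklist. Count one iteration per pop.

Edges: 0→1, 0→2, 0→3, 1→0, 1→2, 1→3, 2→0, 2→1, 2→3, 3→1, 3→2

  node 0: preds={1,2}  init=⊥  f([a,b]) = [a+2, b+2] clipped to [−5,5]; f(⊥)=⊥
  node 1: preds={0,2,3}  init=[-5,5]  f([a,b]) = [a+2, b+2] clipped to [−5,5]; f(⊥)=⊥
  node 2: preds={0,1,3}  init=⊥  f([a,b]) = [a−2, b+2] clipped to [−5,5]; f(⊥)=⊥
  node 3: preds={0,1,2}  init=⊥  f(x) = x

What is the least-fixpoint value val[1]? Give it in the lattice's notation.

Iteration log — 7 steps:
  step 1. node 0  ⊔preds=[-5,5]  new=[-3,5]  old=⊥  +wl: 
  step 2. node 1  ⊔preds=[-3,5]  new=[-5,5]  stable
  step 3. node 2  ⊔preds=[-5,5]  new=[-5,5]  old=⊥  +wl: 0,1
  step 4. node 3  ⊔preds=[-5,5]  new=[-5,5]  old=⊥  +wl: 2
  step 5. node 0  ⊔preds=[-5,5]  new=[-3,5]  stable
  step 6. node 1  ⊔preds=[-5,5]  new=[-5,5]  stable
  step 7. node 2  ⊔preds=[-5,5]  new=[-5,5]  stable

Least fixpoint reached:
  node 0: [-3,5]
  node 1: [-5,5]
  node 2: [-5,5]
  node 3: [-5,5]

[-5,5]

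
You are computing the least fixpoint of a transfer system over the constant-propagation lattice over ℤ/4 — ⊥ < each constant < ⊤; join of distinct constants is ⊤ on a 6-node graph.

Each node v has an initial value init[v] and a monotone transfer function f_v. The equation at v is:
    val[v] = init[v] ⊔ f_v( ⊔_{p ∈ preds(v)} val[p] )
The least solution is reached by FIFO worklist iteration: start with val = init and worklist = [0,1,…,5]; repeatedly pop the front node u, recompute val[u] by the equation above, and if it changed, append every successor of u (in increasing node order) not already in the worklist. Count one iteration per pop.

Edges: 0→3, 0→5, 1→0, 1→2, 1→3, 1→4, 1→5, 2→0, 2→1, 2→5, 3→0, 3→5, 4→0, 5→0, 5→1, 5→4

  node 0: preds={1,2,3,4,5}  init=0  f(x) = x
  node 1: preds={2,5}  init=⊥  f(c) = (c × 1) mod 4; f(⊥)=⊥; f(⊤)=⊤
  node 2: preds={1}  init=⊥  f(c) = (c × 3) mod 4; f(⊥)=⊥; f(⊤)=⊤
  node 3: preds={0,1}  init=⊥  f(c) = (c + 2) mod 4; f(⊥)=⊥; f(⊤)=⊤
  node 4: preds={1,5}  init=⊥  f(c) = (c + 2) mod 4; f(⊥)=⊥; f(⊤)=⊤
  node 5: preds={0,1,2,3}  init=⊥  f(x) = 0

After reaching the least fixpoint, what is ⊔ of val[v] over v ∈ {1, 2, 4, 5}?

⊤

Worklist (16 pops):
  #1 pop 0: in=⊥ → 0 (no change)
  #2 pop 1: in=⊥ → ⊥ (no change)
  #3 pop 2: in=⊥ → ⊥ (no change)
  #4 pop 3: in=0 → 2 (was ⊥); enqueue [0]
  #5 pop 4: in=⊥ → ⊥ (no change)
  #6 pop 5: in=⊤ → 0 (was ⊥); enqueue [1,4]
  #7 pop 0: in=⊤ → ⊤ (was 0); enqueue [3,5]
  #8 pop 1: in=0 → 0 (was ⊥); enqueue [0,2]
  #9 pop 4: in=0 → 2 (was ⊥); enqueue []
  #10 pop 3: in=⊤ → ⊤ (was 2); enqueue []
  #11 pop 5: in=⊤ → 0 (no change)
  #12 pop 0: in=⊤ → ⊤ (no change)
  #13 pop 2: in=0 → 0 (was ⊥); enqueue [0,1,5]
  #14 pop 0: in=⊤ → ⊤ (no change)
  #15 pop 1: in=0 → 0 (no change)
  #16 pop 5: in=⊤ → 0 (no change)

Fixpoint:
  val[0] = ⊤
  val[1] = 0
  val[2] = 0
  val[3] = ⊤
  val[4] = 2
  val[5] = 0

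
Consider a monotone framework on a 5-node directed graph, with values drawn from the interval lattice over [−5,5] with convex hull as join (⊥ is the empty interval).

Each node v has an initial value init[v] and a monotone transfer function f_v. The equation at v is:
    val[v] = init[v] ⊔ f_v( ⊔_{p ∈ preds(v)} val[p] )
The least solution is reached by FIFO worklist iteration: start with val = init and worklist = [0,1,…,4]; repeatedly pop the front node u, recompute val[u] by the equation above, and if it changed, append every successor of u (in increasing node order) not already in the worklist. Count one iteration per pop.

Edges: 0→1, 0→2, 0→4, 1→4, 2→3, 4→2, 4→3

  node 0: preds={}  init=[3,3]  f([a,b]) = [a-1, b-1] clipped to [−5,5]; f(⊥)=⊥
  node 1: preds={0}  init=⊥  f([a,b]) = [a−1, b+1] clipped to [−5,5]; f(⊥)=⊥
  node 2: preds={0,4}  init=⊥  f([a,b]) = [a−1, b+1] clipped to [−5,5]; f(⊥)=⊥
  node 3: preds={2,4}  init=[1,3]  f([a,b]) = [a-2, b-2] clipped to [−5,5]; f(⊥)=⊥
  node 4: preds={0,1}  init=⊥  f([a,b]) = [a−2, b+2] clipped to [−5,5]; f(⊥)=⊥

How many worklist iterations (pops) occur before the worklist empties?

Trace (7 dequeues):
  [1] u=0 | in ⊥ | out [3,3] | ==
  [2] u=1 | in [3,3] | out [2,4] | prev ⊥ | push {}
  [3] u=2 | in [3,3] | out [2,4] | prev ⊥ | push {}
  [4] u=3 | in [2,4] | out [0,3] | prev [1,3] | push {}
  [5] u=4 | in [2,4] | out [0,5] | prev ⊥ | push {2,3}
  [6] u=2 | in [0,5] | out [-1,5] | prev [2,4] | push {}
  [7] u=3 | in [-1,5] | out [-3,3] | prev [0,3] | push {}

Converged values:
  [0] [3,3]
  [1] [2,4]
  [2] [-1,5]
  [3] [-3,3]
  [4] [0,5]

7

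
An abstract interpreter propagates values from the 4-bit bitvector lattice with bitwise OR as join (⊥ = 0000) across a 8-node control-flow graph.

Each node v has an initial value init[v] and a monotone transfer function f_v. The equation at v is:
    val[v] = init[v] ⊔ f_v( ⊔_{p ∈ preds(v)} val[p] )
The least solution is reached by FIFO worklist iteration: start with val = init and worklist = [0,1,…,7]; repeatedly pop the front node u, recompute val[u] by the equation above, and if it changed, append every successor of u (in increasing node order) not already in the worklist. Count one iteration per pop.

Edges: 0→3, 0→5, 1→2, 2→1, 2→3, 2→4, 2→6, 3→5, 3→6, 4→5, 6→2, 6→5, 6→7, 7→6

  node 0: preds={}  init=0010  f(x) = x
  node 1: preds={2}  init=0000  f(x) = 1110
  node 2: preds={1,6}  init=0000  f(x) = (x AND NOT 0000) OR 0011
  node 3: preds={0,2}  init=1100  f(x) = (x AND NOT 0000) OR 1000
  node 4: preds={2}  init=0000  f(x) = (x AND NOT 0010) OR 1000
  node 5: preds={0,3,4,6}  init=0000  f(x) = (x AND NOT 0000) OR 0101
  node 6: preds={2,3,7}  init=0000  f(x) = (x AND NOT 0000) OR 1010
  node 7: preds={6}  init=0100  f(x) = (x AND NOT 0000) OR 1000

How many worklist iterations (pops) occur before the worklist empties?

Trace (12 dequeues):
  [1] u=0 | in 0000 | out 0010 | ==
  [2] u=1 | in 0000 | out 1110 | prev 0000 | push {}
  [3] u=2 | in 1110 | out 1111 | prev 0000 | push {1}
  [4] u=3 | in 1111 | out 1111 | prev 1100 | push {}
  [5] u=4 | in 1111 | out 1101 | prev 0000 | push {}
  [6] u=5 | in 1111 | out 1111 | prev 0000 | push {}
  [7] u=6 | in 1111 | out 1111 | prev 0000 | push {2,5}
  [8] u=7 | in 1111 | out 1111 | prev 0100 | push {6}
  [9] u=1 | in 1111 | out 1110 | ==
  [10] u=2 | in 1111 | out 1111 | ==
  [11] u=5 | in 1111 | out 1111 | ==
  [12] u=6 | in 1111 | out 1111 | ==

Converged values:
  [0] 0010
  [1] 1110
  [2] 1111
  [3] 1111
  [4] 1101
  [5] 1111
  [6] 1111
  [7] 1111

12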